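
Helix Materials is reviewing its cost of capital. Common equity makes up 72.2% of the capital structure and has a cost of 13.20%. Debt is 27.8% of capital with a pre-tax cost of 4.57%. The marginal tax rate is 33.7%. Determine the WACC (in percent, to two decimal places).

10.37%

After-tax cost of debt = 4.57% × (1 − 33.7%) = 3.0299%.
WACC = 0.722 × 13.2000% + 0.278 × 3.0299% = 10.3727%.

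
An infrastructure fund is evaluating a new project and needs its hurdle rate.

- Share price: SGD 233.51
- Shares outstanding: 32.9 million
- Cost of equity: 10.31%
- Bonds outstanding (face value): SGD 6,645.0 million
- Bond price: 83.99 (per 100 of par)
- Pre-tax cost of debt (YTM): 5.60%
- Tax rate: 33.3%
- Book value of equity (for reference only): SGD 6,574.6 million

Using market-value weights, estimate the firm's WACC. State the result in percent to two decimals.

7.54%

Market value of equity E = 233.51 × 32.9m = 7682.479m. Market value of debt D = 6645m × 83.99/100 = 5581.1355m.
Total capital V = 7682.479 + 5581.1355 = 13263.6145.
Equity: weight = 7682.479/13263.6145 = 0.5792; cost = 10.31%.
Bonds outstanding: weight = 5581.1355/13263.6145 = 0.4208; after-tax cost = 5.6% × (1 − 33.3%) = 3.7352%.
WACC = 0.5792 × 10.3100% + 0.4208 × 3.7352% = 7.5434%.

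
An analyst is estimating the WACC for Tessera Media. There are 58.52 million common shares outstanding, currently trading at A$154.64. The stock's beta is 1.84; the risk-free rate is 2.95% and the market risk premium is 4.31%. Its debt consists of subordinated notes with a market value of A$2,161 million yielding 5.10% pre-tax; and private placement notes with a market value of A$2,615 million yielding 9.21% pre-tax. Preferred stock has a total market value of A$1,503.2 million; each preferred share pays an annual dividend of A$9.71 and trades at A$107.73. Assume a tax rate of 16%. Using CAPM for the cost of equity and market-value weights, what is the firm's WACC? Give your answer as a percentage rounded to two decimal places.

9.23%

Cost of equity via CAPM: Re = 2.95% + 1.84 × 4.31% = 10.8804%.
Cost of preferred: Rp = 9.71 / 107.73 = 9.0133%.
Market value of equity E = 154.64 × 58.52m = 9049.5328m.
Total capital V = 9049.5328 + 1503.2 + 2161 + 2615 = 15328.7328.
Equity: weight = 9049.5328/15328.7328 = 0.5904; cost = 10.8804%.
Preferred: weight = 1503.2/15328.7328 = 0.0981; cost = 9.0133%.
Subordinated notes: weight = 2161/15328.7328 = 0.1410; after-tax cost = 5.1% × (1 − 16%) = 4.2840%.
Private placement notes: weight = 2615/15328.7328 = 0.1706; after-tax cost = 9.21% × (1 − 16%) = 7.7364%.
WACC = 0.5904 × 10.8804% + 0.0981 × 9.0133% + 0.1410 × 4.2840% + 0.1706 × 7.7364% = 9.2310%.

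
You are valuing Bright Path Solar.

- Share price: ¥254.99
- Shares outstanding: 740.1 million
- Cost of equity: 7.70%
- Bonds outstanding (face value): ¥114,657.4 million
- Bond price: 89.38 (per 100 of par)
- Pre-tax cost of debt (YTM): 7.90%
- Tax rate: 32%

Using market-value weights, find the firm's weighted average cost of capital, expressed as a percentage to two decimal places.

6.88%

Market value of equity E = 254.99 × 740.1m = 188718.099m. Market value of debt D = 114657.4m × 89.38/100 = 102480.78412m.
Total capital V = 188718.099 + 102480.78412 = 291198.88312.
Equity: weight = 188718.099/291198.88312 = 0.6481; cost = 7.7%.
Bonds outstanding: weight = 102480.78412/291198.88312 = 0.3519; after-tax cost = 7.9% × (1 − 32%) = 5.3720%.
WACC = 0.6481 × 7.7000% + 0.3519 × 5.3720% = 6.8807%.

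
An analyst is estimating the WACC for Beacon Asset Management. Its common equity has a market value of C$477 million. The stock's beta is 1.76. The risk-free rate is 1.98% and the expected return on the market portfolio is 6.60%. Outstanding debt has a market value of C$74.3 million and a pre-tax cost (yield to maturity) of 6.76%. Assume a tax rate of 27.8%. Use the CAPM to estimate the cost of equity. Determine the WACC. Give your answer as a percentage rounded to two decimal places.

Market risk premium = 6.6% − 1.98% = 4.62%.
Cost of equity via CAPM: Re = 1.98% + 1.76 × 4.62% = 10.1112%.
Total capital V = 477 + 74.3 = 551.3.
Equity: weight = 477/551.3 = 0.8652; cost = 10.1112%.
Debt: weight = 74.3/551.3 = 0.1348; after-tax cost = 6.76% × (1 − 27.8%) = 4.8807%.
WACC = 0.8652 × 10.1112% + 0.1348 × 4.8807% = 9.4063%.

9.41%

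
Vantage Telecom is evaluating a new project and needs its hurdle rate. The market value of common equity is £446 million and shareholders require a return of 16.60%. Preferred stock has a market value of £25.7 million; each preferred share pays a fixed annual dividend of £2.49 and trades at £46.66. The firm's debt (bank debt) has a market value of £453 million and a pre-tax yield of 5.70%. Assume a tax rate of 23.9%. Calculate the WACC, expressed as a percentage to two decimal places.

10.28%

Cost of preferred: Rp = 2.49 / 46.66 = 5.3365%.
Total capital V = 446 + 25.7 + 453 = 924.7.
Equity: weight = 446/924.7 = 0.4823; cost = 16.6%.
Preferred: weight = 25.7/924.7 = 0.0278; cost = 5.3365%.
Bank debt: weight = 453/924.7 = 0.4899; after-tax cost = 5.7% × (1 − 23.9%) = 4.3377%.
WACC = 0.4823 × 16.6000% + 0.0278 × 5.3365% + 0.4899 × 4.3377% = 10.2798%.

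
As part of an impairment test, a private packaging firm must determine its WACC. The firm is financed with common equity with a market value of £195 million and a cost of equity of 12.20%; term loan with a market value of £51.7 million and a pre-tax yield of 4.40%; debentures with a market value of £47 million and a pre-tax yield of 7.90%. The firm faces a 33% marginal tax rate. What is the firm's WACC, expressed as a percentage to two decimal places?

9.47%

Total capital V = 195 + 51.7 + 47 = 293.7.
Equity: weight = 195/293.7 = 0.6639; cost = 12.2%.
Term loan: weight = 51.7/293.7 = 0.1760; after-tax cost = 4.4% × (1 − 33%) = 2.9480%.
Debentures: weight = 47/293.7 = 0.1600; after-tax cost = 7.9% × (1 − 33%) = 5.2930%.
WACC = 0.6639 × 12.2000% + 0.1760 × 2.9480% + 0.1600 × 5.2930% = 9.4661%.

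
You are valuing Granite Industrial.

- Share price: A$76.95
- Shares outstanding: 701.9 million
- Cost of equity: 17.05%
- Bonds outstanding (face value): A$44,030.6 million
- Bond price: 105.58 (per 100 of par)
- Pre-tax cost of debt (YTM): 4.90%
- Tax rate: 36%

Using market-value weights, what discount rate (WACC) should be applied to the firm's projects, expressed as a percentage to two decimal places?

10.61%

Market value of equity E = 76.95 × 701.9m = 54011.205m. Market value of debt D = 44030.6m × 105.58/100 = 46487.50748m.
Total capital V = 54011.205 + 46487.50748 = 100498.71248.
Equity: weight = 54011.205/100498.71248 = 0.5374; cost = 17.05%.
Bonds outstanding: weight = 46487.50748/100498.71248 = 0.4626; after-tax cost = 4.9% × (1 − 36%) = 3.1360%.
WACC = 0.5374 × 17.0500% + 0.4626 × 3.1360% = 10.6138%.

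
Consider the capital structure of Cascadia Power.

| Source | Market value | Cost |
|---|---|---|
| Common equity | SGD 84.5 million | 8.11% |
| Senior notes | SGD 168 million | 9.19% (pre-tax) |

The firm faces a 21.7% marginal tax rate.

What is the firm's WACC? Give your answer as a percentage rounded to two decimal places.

7.50%

Total capital V = 84.5 + 168 = 252.5.
Equity: weight = 84.5/252.5 = 0.3347; cost = 8.11%.
Senior notes: weight = 168/252.5 = 0.6653; after-tax cost = 9.19% × (1 − 21.7%) = 7.1958%.
WACC = 0.3347 × 8.1100% + 0.6653 × 7.1958% = 7.5017%.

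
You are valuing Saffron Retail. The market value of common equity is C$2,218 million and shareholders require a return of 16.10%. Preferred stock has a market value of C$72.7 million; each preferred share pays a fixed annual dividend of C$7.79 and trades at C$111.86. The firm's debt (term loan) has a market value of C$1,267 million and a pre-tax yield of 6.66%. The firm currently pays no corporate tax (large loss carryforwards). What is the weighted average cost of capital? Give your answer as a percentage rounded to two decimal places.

12.55%

Cost of preferred: Rp = 7.79 / 111.86 = 6.9641%.
Total capital V = 2218 + 72.7 + 1267 = 3557.7.
Equity: weight = 2218/3557.7 = 0.6234; cost = 16.1%.
Preferred: weight = 72.7/3557.7 = 0.0204; cost = 6.9641%.
Term loan: weight = 1267/3557.7 = 0.3561; after-tax cost = 6.66% × (1 − 0%) = 6.6600%.
WACC = 0.6234 × 16.1000% + 0.0204 × 6.9641% + 0.3561 × 6.6600% = 12.5515%.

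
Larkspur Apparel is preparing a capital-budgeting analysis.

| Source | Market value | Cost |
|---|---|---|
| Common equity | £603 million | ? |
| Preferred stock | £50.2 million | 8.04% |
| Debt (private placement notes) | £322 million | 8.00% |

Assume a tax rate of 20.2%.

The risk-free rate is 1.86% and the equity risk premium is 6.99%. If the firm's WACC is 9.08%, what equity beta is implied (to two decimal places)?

1.25

Total capital V = 603 + 50.2 + 322 = 975.2.
Equity weight = 603/975.2 = 0.6183.
Preferred weight = 50.2/975.2 = 0.0515.
Private placement notes weight = 322/975.2 = 0.3302.
Debt contribution = 0.3302 × 8% × (1 − 20.2%) = 2.1079%.
Preferred contribution = 0.0515 × 8.04% = 0.4139%.
Required equity contribution = 9.08% − 2.5218% = 6.5582%  ⇒  Re = 10.6062%.
CAPM: 10.6062% = 1.86% + β × 6.99%  ⇒  β = 1.2512.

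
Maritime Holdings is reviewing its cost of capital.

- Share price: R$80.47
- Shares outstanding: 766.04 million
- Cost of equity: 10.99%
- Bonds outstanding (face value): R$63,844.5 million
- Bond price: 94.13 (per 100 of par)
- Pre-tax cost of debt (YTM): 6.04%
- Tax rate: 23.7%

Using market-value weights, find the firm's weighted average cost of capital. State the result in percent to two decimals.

Market value of equity E = 80.47 × 766.04m = 61643.2388m. Market value of debt D = 63844.5m × 94.13/100 = 60096.82785m.
Total capital V = 61643.2388 + 60096.82785 = 121740.06665.
Equity: weight = 61643.2388/121740.06665 = 0.5064; cost = 10.99%.
Bonds outstanding: weight = 60096.82785/121740.06665 = 0.4936; after-tax cost = 6.04% × (1 − 23.7%) = 4.6085%.
WACC = 0.5064 × 10.9900% + 0.4936 × 4.6085% = 7.8398%.

7.84%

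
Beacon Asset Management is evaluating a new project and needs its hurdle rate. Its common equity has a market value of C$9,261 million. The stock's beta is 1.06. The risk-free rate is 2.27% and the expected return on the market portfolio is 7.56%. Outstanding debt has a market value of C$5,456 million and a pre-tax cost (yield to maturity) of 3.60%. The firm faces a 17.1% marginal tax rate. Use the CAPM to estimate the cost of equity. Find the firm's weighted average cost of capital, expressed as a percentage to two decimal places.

6.06%

Market risk premium = 7.56% − 2.27% = 5.29%.
Cost of equity via CAPM: Re = 2.27% + 1.06 × 5.29% = 7.8774%.
Total capital V = 9261 + 5456 = 14717.
Equity: weight = 9261/14717 = 0.6293; cost = 7.8774%.
Debt: weight = 5456/14717 = 0.3707; after-tax cost = 3.6% × (1 − 17.1%) = 2.9844%.
WACC = 0.6293 × 7.8774% + 0.3707 × 2.9844% = 6.0634%.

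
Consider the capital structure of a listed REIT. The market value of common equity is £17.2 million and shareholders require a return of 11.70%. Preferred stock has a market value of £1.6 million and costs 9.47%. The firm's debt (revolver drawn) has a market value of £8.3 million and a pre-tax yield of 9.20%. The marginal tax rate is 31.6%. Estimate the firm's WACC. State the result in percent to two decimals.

9.91%

Total capital V = 17.2 + 1.6 + 8.3 = 27.1.
Equity: weight = 17.2/27.1 = 0.6347; cost = 11.7%.
Preferred: weight = 1.6/27.1 = 0.0590; cost = 9.47%.
Revolver drawn: weight = 8.3/27.1 = 0.3063; after-tax cost = 9.2% × (1 − 31.6%) = 6.2928%.
WACC = 0.6347 × 11.7000% + 0.0590 × 9.4700% + 0.3063 × 6.2928% = 9.9123%.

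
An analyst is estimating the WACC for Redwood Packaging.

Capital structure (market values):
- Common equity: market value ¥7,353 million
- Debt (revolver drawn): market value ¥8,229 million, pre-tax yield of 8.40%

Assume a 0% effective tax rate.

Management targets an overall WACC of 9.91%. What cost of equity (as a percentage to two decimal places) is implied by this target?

Total capital V = 7353 + 8229 = 15582.
Equity weight = 7353/15582 = 0.4719.
Revolver drawn weight = 8229/15582 = 0.5281.
Debt contribution = 0.5281 × 8.4% × (1 − 0%) = 4.4361%.
Required equity contribution = 9.91% − 4.4361% = 5.4739%.
Re = 5.4739% / 0.4719 = 11.5999%.

11.60%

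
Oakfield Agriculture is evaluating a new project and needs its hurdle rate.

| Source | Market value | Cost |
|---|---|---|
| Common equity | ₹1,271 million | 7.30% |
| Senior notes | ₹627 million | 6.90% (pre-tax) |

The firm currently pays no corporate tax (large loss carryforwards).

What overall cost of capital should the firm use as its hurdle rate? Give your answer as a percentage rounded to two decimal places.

Total capital V = 1271 + 627 = 1898.
Equity: weight = 1271/1898 = 0.6697; cost = 7.3%.
Senior notes: weight = 627/1898 = 0.3303; after-tax cost = 6.9% × (1 − 0%) = 6.9000%.
WACC = 0.6697 × 7.3000% + 0.3303 × 6.9000% = 7.1679%.

7.17%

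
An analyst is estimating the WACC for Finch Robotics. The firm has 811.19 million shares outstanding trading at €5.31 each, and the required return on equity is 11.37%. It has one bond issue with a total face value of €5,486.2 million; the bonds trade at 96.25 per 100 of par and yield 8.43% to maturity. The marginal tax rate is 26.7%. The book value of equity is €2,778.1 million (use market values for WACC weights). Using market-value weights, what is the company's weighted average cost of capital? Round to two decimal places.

8.51%

Market value of equity E = 5.31 × 811.19m = 4307.4189m. Market value of debt D = 5486.2m × 96.25/100 = 5280.4675m.
Total capital V = 4307.4189 + 5280.4675 = 9587.8864.
Equity: weight = 4307.4189/9587.8864 = 0.4493; cost = 11.37%.
Bonds outstanding: weight = 5280.4675/9587.8864 = 0.5507; after-tax cost = 8.43% × (1 − 26.7%) = 6.1792%.
WACC = 0.4493 × 11.3700% + 0.5507 × 6.1792% = 8.5112%.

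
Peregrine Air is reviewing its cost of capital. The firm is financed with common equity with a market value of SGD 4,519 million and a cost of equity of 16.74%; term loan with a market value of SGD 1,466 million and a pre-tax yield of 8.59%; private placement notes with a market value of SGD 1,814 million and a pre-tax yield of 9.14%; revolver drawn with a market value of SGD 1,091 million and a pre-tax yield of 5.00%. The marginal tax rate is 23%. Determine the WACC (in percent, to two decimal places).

Total capital V = 4519 + 1466 + 1814 + 1091 = 8890.
Equity: weight = 4519/8890 = 0.5083; cost = 16.74%.
Term loan: weight = 1466/8890 = 0.1649; after-tax cost = 8.59% × (1 − 23%) = 6.6143%.
Private placement notes: weight = 1814/8890 = 0.2040; after-tax cost = 9.14% × (1 − 23%) = 7.0378%.
Revolver drawn: weight = 1091/8890 = 0.1227; after-tax cost = 5% × (1 − 23%) = 3.8500%.
WACC = 0.5083 × 16.7400% + 0.1649 × 6.6143% + 0.2040 × 7.0378% + 0.1227 × 3.8500% = 11.5086%.

11.51%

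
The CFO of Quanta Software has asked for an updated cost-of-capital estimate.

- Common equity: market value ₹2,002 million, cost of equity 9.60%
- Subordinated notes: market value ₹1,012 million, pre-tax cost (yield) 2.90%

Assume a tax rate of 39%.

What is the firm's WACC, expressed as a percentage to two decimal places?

Total capital V = 2002 + 1012 = 3014.
Equity: weight = 2002/3014 = 0.6642; cost = 9.6%.
Subordinated notes: weight = 1012/3014 = 0.3358; after-tax cost = 2.9% × (1 − 39%) = 1.7690%.
WACC = 0.6642 × 9.6000% + 0.3358 × 1.7690% = 6.9706%.

6.97%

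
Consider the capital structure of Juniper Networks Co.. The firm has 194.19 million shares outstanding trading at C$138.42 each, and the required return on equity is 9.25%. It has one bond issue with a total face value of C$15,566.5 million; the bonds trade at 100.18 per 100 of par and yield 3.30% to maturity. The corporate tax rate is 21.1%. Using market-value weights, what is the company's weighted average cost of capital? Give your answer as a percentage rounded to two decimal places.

Market value of equity E = 138.42 × 194.19m = 26879.7798m. Market value of debt D = 15566.5m × 100.18/100 = 15594.5197m.
Total capital V = 26879.7798 + 15594.5197 = 42474.2995.
Equity: weight = 26879.7798/42474.2995 = 0.6328; cost = 9.25%.
Bonds outstanding: weight = 15594.5197/42474.2995 = 0.3672; after-tax cost = 3.3% × (1 − 21.1%) = 2.6037%.
WACC = 0.6328 × 9.2500% + 0.3672 × 2.6037% = 6.8098%.

6.81%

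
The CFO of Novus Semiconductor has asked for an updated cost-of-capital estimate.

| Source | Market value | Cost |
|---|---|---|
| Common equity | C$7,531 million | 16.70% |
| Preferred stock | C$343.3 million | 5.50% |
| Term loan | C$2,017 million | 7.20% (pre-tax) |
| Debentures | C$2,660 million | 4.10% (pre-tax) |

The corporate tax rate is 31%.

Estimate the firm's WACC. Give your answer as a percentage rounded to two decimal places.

Total capital V = 7531 + 343.3 + 2017 + 2660 = 12551.3.
Equity: weight = 7531/12551.3 = 0.6000; cost = 16.7%.
Preferred: weight = 343.3/12551.3 = 0.0274; cost = 5.5%.
Term loan: weight = 2017/12551.3 = 0.1607; after-tax cost = 7.2% × (1 − 31%) = 4.9680%.
Debentures: weight = 2660/12551.3 = 0.2119; after-tax cost = 4.1% × (1 − 31%) = 2.8290%.
WACC = 0.6000 × 16.7000% + 0.0274 × 5.5000% + 0.1607 × 4.9680% + 0.2119 × 2.8290% = 11.5686%.

11.57%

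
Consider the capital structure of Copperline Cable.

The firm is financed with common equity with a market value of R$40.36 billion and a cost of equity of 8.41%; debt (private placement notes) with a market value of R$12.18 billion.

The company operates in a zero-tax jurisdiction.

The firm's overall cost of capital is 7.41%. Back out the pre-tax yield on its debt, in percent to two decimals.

Total capital V = 40.36 + 12.18 = 52.54.
Equity weight = 40.36/52.54 = 0.7682.
Private placement notes weight = 12.18/52.54 = 0.2318.
Equity contribution = 0.7682 × 8.41% = 6.4604%.
Remaining for debt = 7.41% − 6.4604% = 0.9496%.
Rd × (1 − 0%) × 0.2318 = 0.9496%  ⇒  Rd = 4.0964%.

4.10%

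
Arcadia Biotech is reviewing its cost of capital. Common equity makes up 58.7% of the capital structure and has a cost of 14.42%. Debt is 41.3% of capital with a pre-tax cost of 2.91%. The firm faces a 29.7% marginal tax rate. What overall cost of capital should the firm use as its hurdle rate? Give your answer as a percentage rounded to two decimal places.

After-tax cost of debt = 2.91% × (1 − 29.7%) = 2.0457%.
WACC = 0.587 × 14.4200% + 0.413 × 2.0457% = 9.3094%.

9.31%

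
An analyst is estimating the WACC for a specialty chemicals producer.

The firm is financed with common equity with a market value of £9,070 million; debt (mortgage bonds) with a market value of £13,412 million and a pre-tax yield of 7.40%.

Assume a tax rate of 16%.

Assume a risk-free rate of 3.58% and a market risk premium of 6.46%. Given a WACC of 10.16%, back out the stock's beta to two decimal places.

Total capital V = 9070 + 13412 = 22482.
Equity weight = 9070/22482 = 0.4034.
Mortgage bonds weight = 13412/22482 = 0.5966.
Debt contribution = 0.5966 × 7.4% × (1 − 16%) = 3.7083%.
Required equity contribution = 10.16% − 3.7083% = 6.4517%  ⇒  Re = 15.9921%.
CAPM: 15.9921% = 3.58% + β × 6.46%  ⇒  β = 1.9214.

1.92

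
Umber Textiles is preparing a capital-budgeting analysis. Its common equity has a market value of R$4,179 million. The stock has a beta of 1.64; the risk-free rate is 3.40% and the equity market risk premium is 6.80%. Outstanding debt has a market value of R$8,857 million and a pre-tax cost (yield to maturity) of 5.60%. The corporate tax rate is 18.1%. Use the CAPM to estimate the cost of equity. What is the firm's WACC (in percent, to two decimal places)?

7.78%

Cost of equity via CAPM: Re = 3.4% + 1.64 × 6.8% = 14.5520%.
Total capital V = 4179 + 8857 = 13036.
Equity: weight = 4179/13036 = 0.3206; cost = 14.552%.
Debt: weight = 8857/13036 = 0.6794; after-tax cost = 5.6% × (1 − 18.1%) = 4.5864%.
WACC = 0.3206 × 14.5520% + 0.6794 × 4.5864% = 7.7811%.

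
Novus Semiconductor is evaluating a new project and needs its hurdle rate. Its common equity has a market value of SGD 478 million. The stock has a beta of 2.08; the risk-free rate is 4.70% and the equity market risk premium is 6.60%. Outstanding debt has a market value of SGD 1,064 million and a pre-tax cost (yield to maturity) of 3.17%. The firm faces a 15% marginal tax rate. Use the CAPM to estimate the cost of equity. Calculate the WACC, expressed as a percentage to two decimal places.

Cost of equity via CAPM: Re = 4.7% + 2.08 × 6.6% = 18.4280%.
Total capital V = 478 + 1064 = 1542.
Equity: weight = 478/1542 = 0.3100; cost = 18.428%.
Debt: weight = 1064/1542 = 0.6900; after-tax cost = 3.17% × (1 − 15%) = 2.6945%.
WACC = 0.3100 × 18.4280% + 0.6900 × 2.6945% = 7.5717%.

7.57%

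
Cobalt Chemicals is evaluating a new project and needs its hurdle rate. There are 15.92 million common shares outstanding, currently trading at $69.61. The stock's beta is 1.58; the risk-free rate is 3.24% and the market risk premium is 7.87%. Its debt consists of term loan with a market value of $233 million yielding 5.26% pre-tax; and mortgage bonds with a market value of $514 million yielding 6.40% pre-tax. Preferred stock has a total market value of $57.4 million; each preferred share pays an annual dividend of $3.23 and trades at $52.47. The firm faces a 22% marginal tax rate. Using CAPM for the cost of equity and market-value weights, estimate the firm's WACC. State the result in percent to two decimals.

11.11%

Cost of equity via CAPM: Re = 3.24% + 1.58 × 7.87% = 15.6746%.
Cost of preferred: Rp = 3.23 / 52.47 = 6.1559%.
Market value of equity E = 69.61 × 15.92m = 1108.1912m.
Total capital V = 1108.1912 + 57.4 + 233 + 514 = 1912.5912.
Equity: weight = 1108.1912/1912.5912 = 0.5794; cost = 15.6746%.
Preferred: weight = 57.4/1912.5912 = 0.0300; cost = 6.1559%.
Term loan: weight = 233/1912.5912 = 0.1218; after-tax cost = 5.26% × (1 − 22%) = 4.1028%.
Mortgage bonds: weight = 514/1912.5912 = 0.2687; after-tax cost = 6.4% × (1 − 22%) = 4.9920%.
WACC = 0.5794 × 15.6746% + 0.0300 × 6.1559% + 0.1218 × 4.1028% + 0.2687 × 4.9920% = 11.1083%.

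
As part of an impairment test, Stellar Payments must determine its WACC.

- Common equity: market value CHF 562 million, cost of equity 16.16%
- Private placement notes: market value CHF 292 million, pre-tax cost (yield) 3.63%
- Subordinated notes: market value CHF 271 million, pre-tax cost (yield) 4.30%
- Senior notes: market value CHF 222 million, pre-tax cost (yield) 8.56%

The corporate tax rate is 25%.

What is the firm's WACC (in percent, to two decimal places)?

Total capital V = 562 + 292 + 271 + 222 = 1347.
Equity: weight = 562/1347 = 0.4172; cost = 16.16%.
Private placement notes: weight = 292/1347 = 0.2168; after-tax cost = 3.63% × (1 − 25%) = 2.7225%.
Subordinated notes: weight = 271/1347 = 0.2012; after-tax cost = 4.3% × (1 − 25%) = 3.2250%.
Senior notes: weight = 222/1347 = 0.1648; after-tax cost = 8.56% × (1 − 25%) = 6.4200%.
WACC = 0.4172 × 16.1600% + 0.2168 × 2.7225% + 0.2012 × 3.2250% + 0.1648 × 6.4200% = 9.0394%.

9.04%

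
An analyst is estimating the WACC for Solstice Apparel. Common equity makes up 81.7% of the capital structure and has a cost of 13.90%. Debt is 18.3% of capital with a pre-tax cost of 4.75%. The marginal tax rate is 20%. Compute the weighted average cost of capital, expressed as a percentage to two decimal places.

12.05%

After-tax cost of debt = 4.75% × (1 − 20%) = 3.8000%.
WACC = 0.817 × 13.9000% + 0.183 × 3.8000% = 12.0517%.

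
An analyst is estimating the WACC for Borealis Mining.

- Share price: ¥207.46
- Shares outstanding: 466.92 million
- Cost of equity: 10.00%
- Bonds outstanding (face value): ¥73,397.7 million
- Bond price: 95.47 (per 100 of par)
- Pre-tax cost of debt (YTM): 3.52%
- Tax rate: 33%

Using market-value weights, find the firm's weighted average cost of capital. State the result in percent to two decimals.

6.79%

Market value of equity E = 207.46 × 466.92m = 96867.2232m. Market value of debt D = 73397.7m × 95.47/100 = 70072.78419m.
Total capital V = 96867.2232 + 70072.78419 = 166940.00739.
Equity: weight = 96867.2232/166940.00739 = 0.5803; cost = 10%.
Bonds outstanding: weight = 70072.78419/166940.00739 = 0.4197; after-tax cost = 3.52% × (1 − 33%) = 2.3584%.
WACC = 0.5803 × 10.0000% + 0.4197 × 2.3584% = 6.7925%.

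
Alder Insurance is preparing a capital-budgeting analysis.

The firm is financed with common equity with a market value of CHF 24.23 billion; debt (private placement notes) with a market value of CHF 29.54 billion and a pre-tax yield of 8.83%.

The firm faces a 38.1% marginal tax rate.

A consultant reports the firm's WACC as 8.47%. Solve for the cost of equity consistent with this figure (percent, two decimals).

12.13%

Total capital V = 24.23 + 29.54 = 53.77.
Equity weight = 24.23/53.77 = 0.4506.
Private placement notes weight = 29.54/53.77 = 0.5494.
Debt contribution = 0.5494 × 8.83% × (1 − 38.1%) = 3.0028%.
Required equity contribution = 8.47% − 3.0028% = 5.4672%.
Re = 5.4672% / 0.4506 = 12.1326%.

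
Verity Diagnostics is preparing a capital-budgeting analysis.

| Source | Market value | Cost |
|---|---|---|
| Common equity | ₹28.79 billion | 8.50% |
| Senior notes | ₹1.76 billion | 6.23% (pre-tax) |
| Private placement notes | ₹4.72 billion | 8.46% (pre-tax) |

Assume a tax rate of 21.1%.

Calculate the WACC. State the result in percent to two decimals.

Total capital V = 28.79 + 1.76 + 4.72 = 35.27.
Equity: weight = 28.79/35.27 = 0.8163; cost = 8.5%.
Senior notes: weight = 1.76/35.27 = 0.0499; after-tax cost = 6.23% × (1 − 21.1%) = 4.9155%.
Private placement notes: weight = 4.72/35.27 = 0.1338; after-tax cost = 8.46% × (1 − 21.1%) = 6.6749%.
WACC = 0.8163 × 8.5000% + 0.0499 × 4.9155% + 0.1338 × 6.6749% = 8.0769%.

8.08%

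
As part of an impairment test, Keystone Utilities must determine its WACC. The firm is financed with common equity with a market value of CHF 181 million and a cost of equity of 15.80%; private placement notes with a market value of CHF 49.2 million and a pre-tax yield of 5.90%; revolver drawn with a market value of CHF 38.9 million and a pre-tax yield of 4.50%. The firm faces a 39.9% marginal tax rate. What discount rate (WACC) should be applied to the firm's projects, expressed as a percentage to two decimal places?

11.67%

Total capital V = 181 + 49.2 + 38.9 = 269.1.
Equity: weight = 181/269.1 = 0.6726; cost = 15.8%.
Private placement notes: weight = 49.2/269.1 = 0.1828; after-tax cost = 5.9% × (1 − 39.9%) = 3.5459%.
Revolver drawn: weight = 38.9/269.1 = 0.1446; after-tax cost = 4.5% × (1 − 39.9%) = 2.7045%.
WACC = 0.6726 × 15.8000% + 0.1828 × 3.5459% + 0.1446 × 2.7045% = 11.6665%.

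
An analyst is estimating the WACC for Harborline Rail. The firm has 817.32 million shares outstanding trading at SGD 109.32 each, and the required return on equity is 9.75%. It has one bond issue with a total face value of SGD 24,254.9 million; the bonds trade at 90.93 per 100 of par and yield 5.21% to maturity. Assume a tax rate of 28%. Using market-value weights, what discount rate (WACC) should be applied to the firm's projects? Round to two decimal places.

8.56%

Market value of equity E = 109.32 × 817.32m = 89349.4224m. Market value of debt D = 24254.9m × 90.93/100 = 22054.98057m.
Total capital V = 89349.4224 + 22054.98057 = 111404.40297.
Equity: weight = 89349.4224/111404.40297 = 0.8020; cost = 9.75%.
Bonds outstanding: weight = 22054.98057/111404.40297 = 0.1980; after-tax cost = 5.21% × (1 − 28%) = 3.7512%.
WACC = 0.8020 × 9.7500% + 0.1980 × 3.7512% = 8.5624%.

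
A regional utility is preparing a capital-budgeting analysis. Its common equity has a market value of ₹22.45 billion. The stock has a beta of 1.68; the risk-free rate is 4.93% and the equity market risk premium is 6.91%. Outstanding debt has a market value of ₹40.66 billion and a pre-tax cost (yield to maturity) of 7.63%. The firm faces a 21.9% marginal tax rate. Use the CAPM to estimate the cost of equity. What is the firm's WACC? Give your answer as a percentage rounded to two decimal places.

Cost of equity via CAPM: Re = 4.93% + 1.68 × 6.91% = 16.5388%.
Total capital V = 22.45 + 40.66 = 63.11.
Equity: weight = 22.45/63.11 = 0.3557; cost = 16.5388%.
Debt: weight = 40.66/63.11 = 0.6443; after-tax cost = 7.63% × (1 − 21.9%) = 5.9590%.
WACC = 0.3557 × 16.5388% + 0.6443 × 5.9590% = 9.7226%.

9.72%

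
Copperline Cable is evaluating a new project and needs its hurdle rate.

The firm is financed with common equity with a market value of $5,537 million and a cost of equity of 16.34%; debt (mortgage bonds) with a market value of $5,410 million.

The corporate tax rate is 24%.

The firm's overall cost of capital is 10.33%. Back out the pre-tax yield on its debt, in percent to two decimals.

5.50%

Total capital V = 5537 + 5410 = 10947.
Equity weight = 5537/10947 = 0.5058.
Mortgage bonds weight = 5410/10947 = 0.4942.
Equity contribution = 0.5058 × 16.34% = 8.2648%.
Remaining for debt = 10.33% − 8.2648% = 2.0652%.
Rd × (1 − 24%) × 0.4942 = 2.0652%  ⇒  Rd = 5.4986%.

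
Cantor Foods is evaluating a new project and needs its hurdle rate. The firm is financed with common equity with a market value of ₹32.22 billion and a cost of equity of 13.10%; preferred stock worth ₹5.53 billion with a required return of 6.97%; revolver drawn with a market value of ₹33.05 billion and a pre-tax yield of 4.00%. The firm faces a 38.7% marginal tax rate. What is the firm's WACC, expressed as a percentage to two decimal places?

7.65%

Total capital V = 32.22 + 5.53 + 33.05 = 70.8.
Equity: weight = 32.22/70.8 = 0.4551; cost = 13.1%.
Preferred: weight = 5.53/70.8 = 0.0781; cost = 6.97%.
Revolver drawn: weight = 33.05/70.8 = 0.4668; after-tax cost = 4% × (1 − 38.7%) = 2.4520%.
WACC = 0.4551 × 13.1000% + 0.0781 × 6.9700% + 0.4668 × 2.4520% = 7.6506%.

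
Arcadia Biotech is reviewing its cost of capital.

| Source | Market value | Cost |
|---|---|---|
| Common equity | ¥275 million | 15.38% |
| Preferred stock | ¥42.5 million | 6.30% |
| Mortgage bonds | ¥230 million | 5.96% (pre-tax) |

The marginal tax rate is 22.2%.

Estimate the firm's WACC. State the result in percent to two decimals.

Total capital V = 275 + 42.5 + 230 = 547.5.
Equity: weight = 275/547.5 = 0.5023; cost = 15.38%.
Preferred: weight = 42.5/547.5 = 0.0776; cost = 6.3%.
Mortgage bonds: weight = 230/547.5 = 0.4201; after-tax cost = 5.96% × (1 − 22.2%) = 4.6369%.
WACC = 0.5023 × 15.3800% + 0.0776 × 6.3000% + 0.4201 × 4.6369% = 10.1621%.

10.16%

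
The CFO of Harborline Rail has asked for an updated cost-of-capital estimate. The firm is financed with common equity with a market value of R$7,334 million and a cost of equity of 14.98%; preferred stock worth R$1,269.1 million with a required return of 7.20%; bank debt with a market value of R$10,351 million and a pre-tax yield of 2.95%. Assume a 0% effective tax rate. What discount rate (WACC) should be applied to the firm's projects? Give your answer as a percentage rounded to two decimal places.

Total capital V = 7334 + 1269.1 + 10351 = 18954.1.
Equity: weight = 7334/18954.1 = 0.3869; cost = 14.98%.
Preferred: weight = 1269.1/18954.1 = 0.0670; cost = 7.2%.
Bank debt: weight = 10351/18954.1 = 0.5461; after-tax cost = 2.95% × (1 − 0%) = 2.9500%.
WACC = 0.3869 × 14.9800% + 0.0670 × 7.2000% + 0.5461 × 2.9500% = 7.8894%.

7.89%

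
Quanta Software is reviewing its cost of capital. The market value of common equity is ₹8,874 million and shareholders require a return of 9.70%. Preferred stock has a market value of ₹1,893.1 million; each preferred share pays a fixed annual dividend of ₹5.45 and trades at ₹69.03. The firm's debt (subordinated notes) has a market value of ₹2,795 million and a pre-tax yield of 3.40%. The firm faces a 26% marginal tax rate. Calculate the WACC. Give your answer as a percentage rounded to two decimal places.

7.97%

Cost of preferred: Rp = 5.45 / 69.03 = 7.8951%.
Total capital V = 8874 + 1893.1 + 2795 = 13562.1.
Equity: weight = 8874/13562.1 = 0.6543; cost = 9.7%.
Preferred: weight = 1893.1/13562.1 = 0.1396; cost = 7.8951%.
Subordinated notes: weight = 2795/13562.1 = 0.2061; after-tax cost = 3.4% × (1 − 26%) = 2.5160%.
WACC = 0.6543 × 9.7000% + 0.1396 × 7.8951% + 0.2061 × 2.5160% = 7.9675%.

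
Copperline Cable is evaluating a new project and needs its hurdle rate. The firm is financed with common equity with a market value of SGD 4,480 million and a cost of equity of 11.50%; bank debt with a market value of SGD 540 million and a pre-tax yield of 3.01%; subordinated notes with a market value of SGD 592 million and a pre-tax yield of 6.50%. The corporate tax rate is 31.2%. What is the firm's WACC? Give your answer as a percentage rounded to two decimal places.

9.85%

Total capital V = 4480 + 540 + 592 = 5612.
Equity: weight = 4480/5612 = 0.7983; cost = 11.5%.
Bank debt: weight = 540/5612 = 0.0962; after-tax cost = 3.01% × (1 − 31.2%) = 2.0709%.
Subordinated notes: weight = 592/5612 = 0.1055; after-tax cost = 6.5% × (1 − 31.2%) = 4.4720%.
WACC = 0.7983 × 11.5000% + 0.0962 × 2.0709% + 0.1055 × 4.4720% = 9.8513%.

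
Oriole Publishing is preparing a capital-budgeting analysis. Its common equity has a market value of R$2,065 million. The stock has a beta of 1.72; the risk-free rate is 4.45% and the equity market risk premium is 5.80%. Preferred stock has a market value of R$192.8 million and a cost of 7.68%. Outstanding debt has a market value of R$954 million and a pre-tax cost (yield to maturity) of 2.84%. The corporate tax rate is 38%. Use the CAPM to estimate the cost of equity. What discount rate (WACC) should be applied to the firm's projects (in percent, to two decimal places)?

Cost of equity via CAPM: Re = 4.45% + 1.72 × 5.8% = 14.4260%.
Total capital V = 2065 + 192.8 + 954 = 3211.8.
Equity: weight = 2065/3211.8 = 0.6429; cost = 14.426%.
Preferred: weight = 192.8/3211.8 = 0.0600; cost = 7.68%.
Debt: weight = 954/3211.8 = 0.2970; after-tax cost = 2.84% × (1 − 38%) = 1.7608%.
WACC = 0.6429 × 14.4260% + 0.0600 × 7.6800% + 0.2970 × 1.7608% = 10.2591%.

10.26%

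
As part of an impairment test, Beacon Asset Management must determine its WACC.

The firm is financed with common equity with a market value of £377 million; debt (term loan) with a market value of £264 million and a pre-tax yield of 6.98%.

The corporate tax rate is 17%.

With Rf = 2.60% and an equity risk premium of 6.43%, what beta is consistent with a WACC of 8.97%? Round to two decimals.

Total capital V = 377 + 264 = 641.
Equity weight = 377/641 = 0.5881.
Term loan weight = 264/641 = 0.4119.
Debt contribution = 0.4119 × 6.98% × (1 − 17%) = 2.3860%.
Required equity contribution = 8.97% − 2.3860% = 6.5840%  ⇒  Re = 11.1945%.
CAPM: 11.1945% = 2.6% + β × 6.43%  ⇒  β = 1.3366.

1.34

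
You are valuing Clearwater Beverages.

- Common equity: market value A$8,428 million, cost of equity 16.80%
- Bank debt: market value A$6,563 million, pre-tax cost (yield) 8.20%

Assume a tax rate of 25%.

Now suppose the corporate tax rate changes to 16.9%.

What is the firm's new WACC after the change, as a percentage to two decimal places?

After the change:
Total capital V = 8428 + 6563 = 14991.
Equity: weight = 8428/14991 = 0.5622; cost = 16.8%.
Bank debt: weight = 6563/14991 = 0.4378; after-tax cost = 8.2% × (1 − 16.9%) = 6.8142%.
WACC = 0.5622 × 16.8000% + 0.4378 × 6.8142% = 12.4283%.

12.43%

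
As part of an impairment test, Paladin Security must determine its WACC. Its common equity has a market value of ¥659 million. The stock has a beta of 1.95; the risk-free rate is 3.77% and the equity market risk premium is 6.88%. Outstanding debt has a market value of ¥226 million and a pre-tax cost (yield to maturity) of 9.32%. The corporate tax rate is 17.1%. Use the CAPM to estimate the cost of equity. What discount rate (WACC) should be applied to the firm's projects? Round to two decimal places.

14.77%

Cost of equity via CAPM: Re = 3.77% + 1.95 × 6.88% = 17.1860%.
Total capital V = 659 + 226 = 885.
Equity: weight = 659/885 = 0.7446; cost = 17.186%.
Debt: weight = 226/885 = 0.2554; after-tax cost = 9.32% × (1 − 17.1%) = 7.7263%.
WACC = 0.7446 × 17.1860% + 0.2554 × 7.7263% = 14.7703%.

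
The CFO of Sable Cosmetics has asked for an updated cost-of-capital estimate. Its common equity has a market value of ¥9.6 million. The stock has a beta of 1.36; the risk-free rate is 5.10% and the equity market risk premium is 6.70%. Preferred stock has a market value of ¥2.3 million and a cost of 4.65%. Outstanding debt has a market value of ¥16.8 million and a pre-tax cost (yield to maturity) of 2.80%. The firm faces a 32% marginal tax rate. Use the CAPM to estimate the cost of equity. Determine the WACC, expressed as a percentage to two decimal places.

6.24%

Cost of equity via CAPM: Re = 5.1% + 1.36 × 6.7% = 14.2120%.
Total capital V = 9.6 + 2.3 + 16.8 = 28.7.
Equity: weight = 9.6/28.7 = 0.3345; cost = 14.212%.
Preferred: weight = 2.3/28.7 = 0.0801; cost = 4.65%.
Debt: weight = 16.8/28.7 = 0.5854; after-tax cost = 2.8% × (1 − 32%) = 1.9040%.
WACC = 0.3345 × 14.2120% + 0.0801 × 4.6500% + 0.5854 × 1.9040% = 6.2410%.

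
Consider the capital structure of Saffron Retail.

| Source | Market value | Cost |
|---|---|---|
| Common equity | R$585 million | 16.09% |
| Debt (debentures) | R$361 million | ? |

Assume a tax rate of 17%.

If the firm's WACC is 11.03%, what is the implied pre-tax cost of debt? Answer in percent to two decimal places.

Total capital V = 585 + 361 = 946.
Equity weight = 585/946 = 0.6184.
Debentures weight = 361/946 = 0.3816.
Equity contribution = 0.6184 × 16.09% = 9.9499%.
Remaining for debt = 11.03% − 9.9499% = 1.0801%.
Rd × (1 − 17%) × 0.3816 = 1.0801%  ⇒  Rd = 3.4100%.

3.41%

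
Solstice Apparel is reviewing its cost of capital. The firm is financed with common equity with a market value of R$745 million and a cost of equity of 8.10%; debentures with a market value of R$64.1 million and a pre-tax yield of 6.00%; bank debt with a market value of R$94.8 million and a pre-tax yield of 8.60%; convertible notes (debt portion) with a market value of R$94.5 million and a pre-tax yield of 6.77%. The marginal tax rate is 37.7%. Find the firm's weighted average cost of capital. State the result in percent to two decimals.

7.19%

Total capital V = 745 + 64.1 + 94.8 + 94.5 = 998.4.
Equity: weight = 745/998.4 = 0.7462; cost = 8.1%.
Debentures: weight = 64.1/998.4 = 0.0642; after-tax cost = 6% × (1 − 37.7%) = 3.7380%.
Bank debt: weight = 94.8/998.4 = 0.0950; after-tax cost = 8.6% × (1 − 37.7%) = 5.3578%.
Convertible notes (debt portion): weight = 94.5/998.4 = 0.0947; after-tax cost = 6.77% × (1 − 37.7%) = 4.2177%.
WACC = 0.7462 × 8.1000% + 0.0642 × 3.7380% + 0.0950 × 5.3578% + 0.0947 × 4.2177% = 7.1921%.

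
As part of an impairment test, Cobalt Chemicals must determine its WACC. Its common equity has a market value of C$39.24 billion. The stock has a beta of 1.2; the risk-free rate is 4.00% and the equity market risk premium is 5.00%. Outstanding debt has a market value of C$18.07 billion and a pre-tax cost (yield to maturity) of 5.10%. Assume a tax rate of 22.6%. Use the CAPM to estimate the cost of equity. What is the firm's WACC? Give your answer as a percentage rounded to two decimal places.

8.09%

Cost of equity via CAPM: Re = 4.0% + 1.2 × 5.0% = 10.0000%.
Total capital V = 39.24 + 18.07 = 57.31.
Equity: weight = 39.24/57.31 = 0.6847; cost = 10%.
Debt: weight = 18.07/57.31 = 0.3153; after-tax cost = 5.1% × (1 − 22.6%) = 3.9474%.
WACC = 0.6847 × 10.0000% + 0.3153 × 3.9474% = 8.0916%.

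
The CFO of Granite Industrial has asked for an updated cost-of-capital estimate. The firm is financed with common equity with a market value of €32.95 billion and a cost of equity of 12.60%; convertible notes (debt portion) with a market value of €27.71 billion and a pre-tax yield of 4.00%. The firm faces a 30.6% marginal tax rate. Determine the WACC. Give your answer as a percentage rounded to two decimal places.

8.11%

Total capital V = 32.95 + 27.71 = 60.66.
Equity: weight = 32.95/60.66 = 0.5432; cost = 12.6%.
Convertible notes (debt portion): weight = 27.71/60.66 = 0.4568; after-tax cost = 4% × (1 − 30.6%) = 2.7760%.
WACC = 0.5432 × 12.6000% + 0.4568 × 2.7760% = 8.1123%.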